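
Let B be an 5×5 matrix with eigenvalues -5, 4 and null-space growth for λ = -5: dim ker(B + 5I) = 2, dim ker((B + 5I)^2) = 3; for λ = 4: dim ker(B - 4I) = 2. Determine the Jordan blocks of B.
Jordan blocks: (-5, 2), (-5, 1), (4, 1), (4, 1)

λ = -5: successive nullity increments [2, 1] count blocks of size ≥ k; block sizes are [2, 1].
λ = 4: successive nullity increments [2] count blocks of size ≥ k; block sizes are [1, 1].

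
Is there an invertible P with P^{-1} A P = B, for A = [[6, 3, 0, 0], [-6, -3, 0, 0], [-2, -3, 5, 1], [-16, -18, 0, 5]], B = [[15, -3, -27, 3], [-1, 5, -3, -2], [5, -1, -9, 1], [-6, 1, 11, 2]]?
Yes.

Two matrices over a field are similar if and only if they have the same invariant factors.

Both A and B have characteristic polynomial x(x - 5)^2(x - 3) and minimal polynomial x(x - 5)^2(x - 3). Computing further, both have invariant factors x(x - 5)^2(x - 3). Hence A and B are similar.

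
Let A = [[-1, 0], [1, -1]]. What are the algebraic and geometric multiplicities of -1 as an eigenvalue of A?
The characteristic polynomial is (x + 1)^2, so the factor x + 1 appears with exponent 2: the algebraic multiplicity is 2.

rank(A + I) = 1, so the eigenspace has dimension 2 - 1 = 1: the geometric multiplicity is 1.

Since 1 < 2, A is not diagonalizable.

algebraic multiplicity 2, geometric multiplicity 1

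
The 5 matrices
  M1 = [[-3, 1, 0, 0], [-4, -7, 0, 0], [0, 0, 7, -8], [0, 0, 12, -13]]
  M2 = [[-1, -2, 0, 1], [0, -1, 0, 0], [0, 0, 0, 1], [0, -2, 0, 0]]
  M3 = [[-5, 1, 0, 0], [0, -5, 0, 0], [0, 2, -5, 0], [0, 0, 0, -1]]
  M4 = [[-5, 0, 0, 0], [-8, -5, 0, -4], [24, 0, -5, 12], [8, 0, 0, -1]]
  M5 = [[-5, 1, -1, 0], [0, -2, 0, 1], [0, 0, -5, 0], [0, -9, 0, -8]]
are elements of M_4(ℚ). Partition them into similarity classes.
Characteristic polynomials: χ_{M1} = (x + 1)(x + 5)^3, χ_{M2} = x^2(x + 1)^2, χ_{M3} = (x + 1)(x + 5)^3, χ_{M4} = (x + 1)(x + 5)^3, χ_{M5} = (x + 5)^4.

{M1, M3}: invariant factors x + 5, (x + 1)(x + 5)^2.

{M2}: invariant factors x + 1, x^2(x + 1).

{M4}: invariant factors x + 5, x + 5, (x + 1)(x + 5).

{M5}: invariant factors x + 5, (x + 5)^3.

Matrices are similar if and only if their invariant-factor lists agree; the partition into similarity classes is {M1, M3}, {M2}, {M4}, {M5}.

4 classes: {M1, M3}, {M2}, {M4}, {M5}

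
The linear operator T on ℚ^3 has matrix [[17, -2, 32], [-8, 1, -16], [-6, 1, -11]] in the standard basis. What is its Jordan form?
The characteristic polynomial is det(xI - A) = (x - 5)(x - 1)^2, so the eigenvalues are 1 (algebraic multiplicity 2), 5 (algebraic multiplicity 1).

For λ = 1: rank(A - I) = 2, rank((A - I)^2) = 1. The eigenspace has dimension 3 - 2 = 1, so there is 1 Jordan block; the rank sequence gives block sizes [2].

For λ = 5: algebraic multiplicity 1 gives one 1×1 block.

Assembling the blocks gives the Jordan form J above.

J = [[1, 1, 0], [0, 1, 0], [0, 0, 5]]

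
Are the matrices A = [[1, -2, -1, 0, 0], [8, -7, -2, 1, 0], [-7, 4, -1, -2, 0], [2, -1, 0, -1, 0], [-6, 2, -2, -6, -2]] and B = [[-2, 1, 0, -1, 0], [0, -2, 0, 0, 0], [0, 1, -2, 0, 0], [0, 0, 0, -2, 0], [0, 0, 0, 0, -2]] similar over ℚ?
Yes.

Two matrices over a field are similar if and only if they have the same invariant factors.

Both A and B have characteristic polynomial (x + 2)^5 and minimal polynomial (x + 2)^2. Computing further, both have invariant factors x + 2, (x + 2)^2, (x + 2)^2. Hence A and B are similar.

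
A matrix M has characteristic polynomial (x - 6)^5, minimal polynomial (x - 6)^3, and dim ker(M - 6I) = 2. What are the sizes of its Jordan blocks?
Jordan blocks: (6, 3), (6, 2)

λ = 6: algebraic multiplicity 5 (exponent in χ_M), largest block size 3 (exponent in m_M), 2 blocks (geometric multiplicity). These force block sizes [3, 2].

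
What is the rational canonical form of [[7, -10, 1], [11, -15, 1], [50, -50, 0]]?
R = [[0, 0, 50], [1, 0, -5], [0, 1, -8]]

The invariant factors of A (the non-unit diagonal entries of the Smith normal form of xI - A over ℚ[x]) are (x - 2)(x + 5)^2, each dividing the next. The characteristic polynomial is their product, (x - 2)(x + 5)^2.

The rational canonical form is the block-diagonal matrix of companion matrices C(f_i):
R = [[0, 0, 50], [1, 0, -5], [0, 1, -8]].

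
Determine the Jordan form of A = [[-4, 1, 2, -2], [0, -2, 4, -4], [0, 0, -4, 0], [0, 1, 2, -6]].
The characteristic polynomial is det(xI - A) = (x + 4)^4, so the eigenvalues are -4 (algebraic multiplicity 4).

For λ = -4: rank(A + 4I) = 1, rank((A + 4I)^2) = 0. The eigenspace has dimension 4 - 1 = 3, so there are 3 Jordan blocks; the rank sequence gives block sizes [2, 1, 1].

Assembling the blocks gives the Jordan form J above.

J = [[-4, 1, 0, 0], [0, -4, 0, 0], [0, 0, -4, 0], [0, 0, 0, -4]]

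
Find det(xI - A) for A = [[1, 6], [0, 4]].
χ_A(x) = (x - 4)(x - 1)

xI - A = [[x - 1, -6], [0, x - 4]].

Expanding det(xI - A) along the first row:
det(xI - A) = + (x - 1)·det([[x - 4]]) - (-6)·det([[0]]).

Evaluating gives χ_A(x) = x^2 - 5x + 4 = (x - 4)(x - 1).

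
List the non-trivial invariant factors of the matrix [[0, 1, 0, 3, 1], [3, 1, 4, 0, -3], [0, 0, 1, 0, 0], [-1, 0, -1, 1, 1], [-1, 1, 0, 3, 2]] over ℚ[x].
(x - 1)^2, (x - 1)^3

The Jordan structure of A has elementary divisors (x - 1)^3, (x - 1)^2. Arranging the block sizes at each eigenvalue in decreasing order and taking row products gives the invariant factors.

Invariant factors (smallest first, each dividing the next): (x - 1)^2, (x - 1)^3.

Check: the last factor (x - 1)^3 is the minimal polynomial, and the product (x - 1)^5 is the characteristic polynomial.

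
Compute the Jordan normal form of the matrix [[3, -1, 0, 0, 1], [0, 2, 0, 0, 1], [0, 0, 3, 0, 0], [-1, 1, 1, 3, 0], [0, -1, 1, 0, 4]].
J = [[3, 1, 0, 0, 0], [0, 3, 1, 0, 0], [0, 0, 3, 0, 0], [0, 0, 0, 3, 1], [0, 0, 0, 0, 3]]

The characteristic polynomial is det(xI - A) = (x - 3)^5, so the eigenvalues are 3 (algebraic multiplicity 5).

For λ = 3: rank(A - 3I) = 3, rank((A - 3I)^2) = 1, rank((A - 3I)^3) = 0. The eigenspace has dimension 5 - 3 = 2, so there are 2 Jordan blocks; the rank sequence gives block sizes [3, 2].

Assembling the blocks gives the Jordan form J above.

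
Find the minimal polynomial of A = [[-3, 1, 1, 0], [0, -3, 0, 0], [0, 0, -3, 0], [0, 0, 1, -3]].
The characteristic polynomial factors as (x + 3)^4. The minimal polynomial is ∏(x - λ)^{k_λ} where k_λ is the size of the largest Jordan block at λ.

For λ = -3: rank(A + 3I) = 2, and the largest Jordan block has size 2 (the smallest k with rank((A + 3I)^k) = rank((A + 3I)^(k+1))).

So m_A(x) = (x + 3)^2.

m_A(x) = (x + 3)^2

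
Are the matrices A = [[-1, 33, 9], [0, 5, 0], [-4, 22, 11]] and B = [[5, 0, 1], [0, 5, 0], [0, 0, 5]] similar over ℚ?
Yes.

Two matrices over a field are similar if and only if they have the same invariant factors.

Both A and B have characteristic polynomial (x - 5)^3 and minimal polynomial (x - 5)^2. Computing further, both have invariant factors x - 5, (x - 5)^2. Hence A and B are similar.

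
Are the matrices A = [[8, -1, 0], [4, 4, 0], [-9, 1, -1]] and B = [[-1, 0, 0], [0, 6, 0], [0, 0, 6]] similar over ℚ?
Both have characteristic polynomial (x - 6)^2(x + 1), but the minimal polynomial of A is (x - 6)^2(x + 1) while the minimal polynomial of B is (x - 6)(x + 1). The minimal polynomial is a similarity invariant, so A and B are not similar.

No.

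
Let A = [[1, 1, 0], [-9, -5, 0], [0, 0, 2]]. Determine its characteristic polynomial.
χ_A(x) = (x - 2)(x + 2)^2

xI - A = [[x - 1, -1, 0], [9, x + 5, 0], [0, 0, x - 2]].

Expanding det(xI - A) along the first row:
det(xI - A) = + (x - 1)·det([[x + 5, 0], [0, x - 2]]) - (-1)·det([[9, 0], [0, x - 2]]) + (0)·det([[9, x + 5], [0, 0]]).

Evaluating gives χ_A(x) = x^3 + 2x^2 - 4x - 8 = (x - 2)(x + 2)^2.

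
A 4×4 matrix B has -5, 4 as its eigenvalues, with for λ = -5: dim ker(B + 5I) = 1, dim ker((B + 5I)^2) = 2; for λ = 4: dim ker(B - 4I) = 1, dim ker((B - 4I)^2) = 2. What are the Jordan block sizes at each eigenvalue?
λ = -5: successive nullity increments [1, 1] count blocks of size ≥ k; block sizes are [2].
λ = 4: successive nullity increments [1, 1] count blocks of size ≥ k; block sizes are [2].

Jordan blocks: (-5, 2), (4, 2)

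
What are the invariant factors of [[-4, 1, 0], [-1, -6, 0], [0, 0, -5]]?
x + 5, (x + 5)^2

The Jordan structure of A has elementary divisors (x + 5)^2, (x + 5). Arranging the block sizes at each eigenvalue in decreasing order and taking row products gives the invariant factors.

Invariant factors (smallest first, each dividing the next): x + 5, (x + 5)^2.

Check: the last factor (x + 5)^2 is the minimal polynomial, and the product (x + 5)^3 is the characteristic polynomial.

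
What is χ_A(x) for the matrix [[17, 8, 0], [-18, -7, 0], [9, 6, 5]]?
χ_A(x) = (x - 5)^3

xI - A = [[x - 17, -8, 0], [18, x + 7, 0], [-9, -6, x - 5]].

Expanding det(xI - A) along the first row:
det(xI - A) = + (x - 17)·det([[x + 7, 0], [-6, x - 5]]) - (-8)·det([[18, 0], [-9, x - 5]]) + (0)·det([[18, x + 7], [-9, -6]]).

Evaluating gives χ_A(x) = x^3 - 15x^2 + 75x - 125 = (x - 5)^3.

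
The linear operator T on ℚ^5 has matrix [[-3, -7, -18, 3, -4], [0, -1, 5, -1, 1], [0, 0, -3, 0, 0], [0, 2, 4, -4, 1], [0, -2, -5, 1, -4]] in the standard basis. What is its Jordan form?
J = [[-3, 1, 0, 0, 0], [0, -3, 1, 0, 0], [0, 0, -3, 0, 0], [0, 0, 0, -3, 1], [0, 0, 0, 0, -3]]

The characteristic polynomial is det(xI - A) = (x + 3)^5, so the eigenvalues are -3 (algebraic multiplicity 5).

For λ = -3: rank(A + 3I) = 3, rank((A + 3I)^2) = 1, rank((A + 3I)^3) = 0. The eigenspace has dimension 5 - 3 = 2, so there are 2 Jordan blocks; the rank sequence gives block sizes [3, 2].

Assembling the blocks gives the Jordan form J above.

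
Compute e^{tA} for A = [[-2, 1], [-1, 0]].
e^{tA} = [[(1 - t)*e^{-t}, t*e^{-t}], [-t*e^{-t}, (t + 1)*e^{-t}]]

A has Jordan form J = [[-1, 1], [0, -1]] with A = PJP^{-1}, so e^{tA} = P e^{tJ} P^{-1}.

For a Jordan block J_k(λ), e^{tJ_k(λ)} = e^{λt} · (I + tN + t^2 N^2/2! + ... + t^{k-1} N^{k-1}/(k-1)!) where N is the nilpotent superdiagonal part.

Assembling the blocks and conjugating back gives the entries of e^{tA} as shown above.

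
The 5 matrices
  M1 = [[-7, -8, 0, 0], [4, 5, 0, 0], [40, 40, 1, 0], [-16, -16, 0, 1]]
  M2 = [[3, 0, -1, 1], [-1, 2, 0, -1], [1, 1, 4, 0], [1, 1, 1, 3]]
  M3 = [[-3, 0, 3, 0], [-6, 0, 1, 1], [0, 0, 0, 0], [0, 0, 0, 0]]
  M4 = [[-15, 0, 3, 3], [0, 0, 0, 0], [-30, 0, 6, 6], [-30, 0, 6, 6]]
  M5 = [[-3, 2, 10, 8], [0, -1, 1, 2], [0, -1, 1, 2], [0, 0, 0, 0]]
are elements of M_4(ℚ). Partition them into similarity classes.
Characteristic polynomials: χ_{M1} = (x - 1)^3(x + 3), χ_{M2} = (x - 3)^4, χ_{M3} = x^3(x + 3), χ_{M4} = x^3(x + 3), χ_{M5} = x^3(x + 3).

{M1}: invariant factors x - 1, x - 1, (x - 1)(x + 3).

{M2}: invariant factors (x - 3)^2, (x - 3)^2.

{M3, M5}: invariant factors x, x^2(x + 3).

{M4}: invariant factors x, x, x(x + 3).

Matrices are similar if and only if their invariant-factor lists agree; the partition into similarity classes is {M1}, {M2}, {M3, M5}, {M4}.

4 classes: {M1}, {M2}, {M3, M5}, {M4}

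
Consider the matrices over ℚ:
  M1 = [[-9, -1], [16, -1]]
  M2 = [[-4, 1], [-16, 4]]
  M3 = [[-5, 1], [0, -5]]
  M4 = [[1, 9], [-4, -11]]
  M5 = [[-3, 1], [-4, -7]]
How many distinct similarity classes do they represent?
Characteristic polynomials: χ_{M1} = (x + 5)^2, χ_{M2} = x^2, χ_{M3} = (x + 5)^2, χ_{M4} = (x + 5)^2, χ_{M5} = (x + 5)^2.

{M1, M3, M4, M5}: invariant factors (x + 5)^2.

{M2}: invariant factors x^2.

Matrices are similar if and only if their invariant-factor lists agree; the partition into similarity classes is {M1, M3, M4, M5}, {M2}.

2 classes: {M1, M3, M4, M5}, {M2}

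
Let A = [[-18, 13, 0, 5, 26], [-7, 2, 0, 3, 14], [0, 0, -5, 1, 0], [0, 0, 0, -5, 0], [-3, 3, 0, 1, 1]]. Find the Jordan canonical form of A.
The characteristic polynomial is det(xI - A) = (x + 5)^5, so the eigenvalues are -5 (algebraic multiplicity 5).

For λ = -5: rank(A + 5I) = 2, rank((A + 5I)^2) = 0. The eigenspace has dimension 5 - 2 = 3, so there are 3 Jordan blocks; the rank sequence gives block sizes [2, 2, 1].

Assembling the blocks gives the Jordan form J above.

J = [[-5, 1, 0, 0, 0], [0, -5, 0, 0, 0], [0, 0, -5, 1, 0], [0, 0, 0, -5, 0], [0, 0, 0, 0, -5]]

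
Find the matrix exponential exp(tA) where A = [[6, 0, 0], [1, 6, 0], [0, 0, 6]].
e^{tA} = [[e^{6*t}, 0, 0], [t*e^{6*t}, e^{6*t}, 0], [0, 0, e^{6*t}]]

A has Jordan form J = [[6, 1, 0], [0, 6, 0], [0, 0, 6]] with A = PJP^{-1}, so e^{tA} = P e^{tJ} P^{-1}.

For a Jordan block J_k(λ), e^{tJ_k(λ)} = e^{λt} · (I + tN + t^2 N^2/2! + ... + t^{k-1} N^{k-1}/(k-1)!) where N is the nilpotent superdiagonal part.

Assembling the blocks and conjugating back gives the entries of e^{tA} as shown above.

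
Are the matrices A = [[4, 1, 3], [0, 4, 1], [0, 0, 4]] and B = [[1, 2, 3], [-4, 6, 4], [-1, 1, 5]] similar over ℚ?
Two matrices over a field are similar if and only if they have the same invariant factors.

Both A and B have characteristic polynomial (x - 4)^3 and minimal polynomial (x - 4)^3. Computing further, both have invariant factors (x - 4)^3. Hence A and B are similar.

Yes.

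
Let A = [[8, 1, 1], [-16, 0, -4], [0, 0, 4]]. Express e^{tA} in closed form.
A has Jordan form J = [[4, 1, 0], [0, 4, 0], [0, 0, 4]] with A = PJP^{-1}, so e^{tA} = P e^{tJ} P^{-1}.

For a Jordan block J_k(λ), e^{tJ_k(λ)} = e^{λt} · (I + tN + t^2 N^2/2! + ... + t^{k-1} N^{k-1}/(k-1)!) where N is the nilpotent superdiagonal part.

Assembling the blocks and conjugating back gives the entries of e^{tA} as shown above.

e^{tA} = [[(4*t + 1)*e^{4*t}, t*e^{4*t}, t*e^{4*t}], [-16*t*e^{4*t}, (1 - 4*t)*e^{4*t}, -4*t*e^{4*t}], [0, 0, e^{4*t}]]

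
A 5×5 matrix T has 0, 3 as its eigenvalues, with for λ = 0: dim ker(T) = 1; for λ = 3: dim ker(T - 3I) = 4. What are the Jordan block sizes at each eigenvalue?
Jordan blocks: (0, 1), (3, 1), (3, 1), (3, 1), (3, 1)

λ = 0: successive nullity increments [1] count blocks of size ≥ k; block sizes are [1].
λ = 3: successive nullity increments [4] count blocks of size ≥ k; block sizes are [1, 1, 1, 1].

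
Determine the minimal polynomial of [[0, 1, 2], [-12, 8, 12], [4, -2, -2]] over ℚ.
m_A(x) = (x - 2)^2

The characteristic polynomial factors as (x - 2)^3. The minimal polynomial is ∏(x - λ)^{k_λ} where k_λ is the size of the largest Jordan block at λ.

For λ = 2: rank(A - 2I) = 1, and the largest Jordan block has size 2 (the smallest k with rank((A - 2I)^k) = rank((A - 2I)^(k+1))).

So m_A(x) = (x - 2)^2.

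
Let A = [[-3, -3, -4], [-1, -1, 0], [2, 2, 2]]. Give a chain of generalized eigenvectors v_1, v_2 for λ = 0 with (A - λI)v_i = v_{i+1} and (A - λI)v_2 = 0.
We seek v_1 ∈ ker(A^2) \ ker(A), then set v_{i+1} = A v_i.

One such chain is v_1 = [[-2, 1, 1]]^T, v_2 = [[-1, 1, 0]]^T. Check: A v_2 = [[0, 0, 0]]^T = 0.

v_1 = [[-2, 1, 1]]^T, v_2 = [[-1, 1, 0]]^T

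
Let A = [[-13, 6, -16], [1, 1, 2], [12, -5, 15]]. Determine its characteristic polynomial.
xI - A = [[x + 13, -6, 16], [-1, x - 1, -2], [-12, 5, x - 15]].

Expanding det(xI - A) along the first row:
det(xI - A) = + (x + 13)·det([[x - 1, -2], [5, x - 15]]) - (-6)·det([[-1, -2], [-12, x - 15]]) + (16)·det([[-1, x - 1], [-12, 5]]).

Evaluating gives χ_A(x) = x^3 - 3x^2 + 3x - 1 = (x - 1)^3.

χ_A(x) = (x - 1)^3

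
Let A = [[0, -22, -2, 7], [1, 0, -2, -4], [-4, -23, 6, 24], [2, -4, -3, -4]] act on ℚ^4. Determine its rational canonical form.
The invariant factors of A (the non-unit diagonal entries of the Smith normal form of xI - A over ℚ[x]) are (x - 5)(x + 3)(x^2 + 1), each dividing the next. The characteristic polynomial is their product, (x - 5)(x + 3)(x^2 + 1).

The rational canonical form is the block-diagonal matrix of companion matrices C(f_i):
R = [[0, 0, 0, 15], [1, 0, 0, 2], [0, 1, 0, 14], [0, 0, 1, 2]].

Note the characteristic polynomial does not split into linear factors over ℚ, so A has no Jordan form over ℚ; the rational canonical form exists over any field.

R = [[0, 0, 0, 15], [1, 0, 0, 2], [0, 1, 0, 14], [0, 0, 1, 2]]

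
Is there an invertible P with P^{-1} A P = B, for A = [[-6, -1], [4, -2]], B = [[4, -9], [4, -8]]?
No.

trace(A) = -8 but trace(B) = -4. The trace is a similarity invariant, so A and B are not similar.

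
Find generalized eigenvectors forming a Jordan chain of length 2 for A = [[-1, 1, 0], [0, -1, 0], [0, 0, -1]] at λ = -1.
v_1 = [[-1, 1, -1]]^T, v_2 = [[1, 0, 0]]^T

We seek v_1 ∈ ker((A + I)^2) \ ker(A + I), then set v_{i+1} = (A + I) v_i.

One such chain is v_1 = [[-1, 1, -1]]^T, v_2 = [[1, 0, 0]]^T. Check: (A + I) v_2 = [[0, 0, 0]]^T = 0.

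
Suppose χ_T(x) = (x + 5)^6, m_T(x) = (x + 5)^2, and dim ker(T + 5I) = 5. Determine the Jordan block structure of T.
λ = -5: algebraic multiplicity 6 (exponent in χ_T), largest block size 2 (exponent in m_T), 5 blocks (geometric multiplicity). These force block sizes [2, 1, 1, 1, 1].

Jordan blocks: (-5, 2), (-5, 1), (-5, 1), (-5, 1), (-5, 1)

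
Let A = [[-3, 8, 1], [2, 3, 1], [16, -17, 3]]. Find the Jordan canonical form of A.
The characteristic polynomial is det(xI - A) = (x - 4)^2(x + 5), so the eigenvalues are -5 (algebraic multiplicity 1), 4 (algebraic multiplicity 2).

For λ = -5: algebraic multiplicity 1 gives one 1×1 block.

For λ = 4: rank(A - 4I) = 2, rank((A - 4I)^2) = 1. The eigenspace has dimension 3 - 2 = 1, so there is 1 Jordan block; the rank sequence gives block sizes [2].

Assembling the blocks gives the Jordan form J above.

J = [[-5, 0, 0], [0, 4, 1], [0, 0, 4]]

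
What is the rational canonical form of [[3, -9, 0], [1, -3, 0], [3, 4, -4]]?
R = [[0, 0, 0], [1, 0, 0], [0, 1, -4]]

The invariant factors of A (the non-unit diagonal entries of the Smith normal form of xI - A over ℚ[x]) are x^2(x + 4), each dividing the next. The characteristic polynomial is their product, x^2(x + 4).

The rational canonical form is the block-diagonal matrix of companion matrices C(f_i):
R = [[0, 0, 0], [1, 0, 0], [0, 1, -4]].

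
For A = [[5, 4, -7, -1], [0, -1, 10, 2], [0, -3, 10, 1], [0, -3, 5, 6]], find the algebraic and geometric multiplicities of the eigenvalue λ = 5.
The characteristic polynomial is (x - 5)^4, so the factor x - 5 appears with exponent 4: the algebraic multiplicity is 4.

rank(A - 5I) = 2, so the eigenspace has dimension 4 - 2 = 2: the geometric multiplicity is 2.

Since 2 < 4, A is not diagonalizable.

algebraic multiplicity 4, geometric multiplicity 2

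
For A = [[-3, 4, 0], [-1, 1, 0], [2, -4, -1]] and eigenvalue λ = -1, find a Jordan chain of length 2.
v_1 = [[1, 1, -2]]^T, v_2 = [[2, 1, -2]]^T

We seek v_1 ∈ ker((A + I)^2) \ ker(A + I), then set v_{i+1} = (A + I) v_i.

One such chain is v_1 = [[1, 1, -2]]^T, v_2 = [[2, 1, -2]]^T. Check: (A + I) v_2 = [[0, 0, 0]]^T = 0.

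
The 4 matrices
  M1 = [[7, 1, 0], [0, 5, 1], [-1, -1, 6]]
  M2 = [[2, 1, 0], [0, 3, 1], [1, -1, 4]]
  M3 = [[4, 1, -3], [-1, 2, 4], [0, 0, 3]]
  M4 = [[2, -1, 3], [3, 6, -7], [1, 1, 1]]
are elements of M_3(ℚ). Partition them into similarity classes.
2 classes: {M1}, {M2, M3, M4}

Characteristic polynomials: χ_{M1} = (x - 6)^3, χ_{M2} = (x - 3)^3, χ_{M3} = (x - 3)^3, χ_{M4} = (x - 3)^3.

{M1}: invariant factors (x - 6)^3.

{M2, M3, M4}: invariant factors (x - 3)^3.

Matrices are similar if and only if their invariant-factor lists agree; the partition into similarity classes is {M1}, {M2, M3, M4}.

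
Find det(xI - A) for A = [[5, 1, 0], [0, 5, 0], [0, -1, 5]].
χ_A(x) = (x - 5)^3

xI - A = [[x - 5, -1, 0], [0, x - 5, 0], [0, 1, x - 5]].

Expanding det(xI - A) along the first row:
det(xI - A) = + (x - 5)·det([[x - 5, 0], [1, x - 5]]) - (-1)·det([[0, 0], [0, x - 5]]) + (0)·det([[0, x - 5], [0, 1]]).

Evaluating gives χ_A(x) = x^3 - 15x^2 + 75x - 125 = (x - 5)^3.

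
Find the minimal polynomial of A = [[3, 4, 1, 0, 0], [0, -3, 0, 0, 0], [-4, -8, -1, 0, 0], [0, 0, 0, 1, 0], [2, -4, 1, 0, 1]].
The characteristic polynomial factors as (x - 1)^4(x + 3). The minimal polynomial is ∏(x - λ)^{k_λ} where k_λ is the size of the largest Jordan block at λ.

For λ = -3: rank(A + 3I) = 4, and the largest Jordan block has size 1 (the smallest k with rank((A + 3I)^k) = rank((A + 3I)^(k+1))).
For λ = 1: rank(A - I) = 2, and the largest Jordan block has size 2 (the smallest k with rank((A - I)^k) = rank((A - I)^(k+1))).

So m_A(x) = (x - 1)^2(x + 3).

m_A(x) = (x - 1)^2(x + 3)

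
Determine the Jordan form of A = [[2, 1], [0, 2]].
J = [[2, 1], [0, 2]]

The characteristic polynomial is det(xI - A) = (x - 2)^2, so the eigenvalues are 2 (algebraic multiplicity 2).

For λ = 2: rank(A - 2I) = 1, rank((A - 2I)^2) = 0. The eigenspace has dimension 2 - 1 = 1, so there is 1 Jordan block; the rank sequence gives block sizes [2].

Assembling the blocks gives the Jordan form J above.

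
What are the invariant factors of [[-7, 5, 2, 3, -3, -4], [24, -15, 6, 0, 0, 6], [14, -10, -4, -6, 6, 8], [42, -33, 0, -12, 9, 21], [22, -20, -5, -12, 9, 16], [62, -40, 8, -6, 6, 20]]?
The Jordan structure of A has elementary divisors (x + 3), (x + 3), (x + 3), x^2, x. Arranging the block sizes at each eigenvalue in decreasing order and taking row products gives the invariant factors.

Invariant factors (smallest first, each dividing the next): x + 3, x(x + 3), x^2(x + 3).

Check: the last factor x^2(x + 3) is the minimal polynomial, and the product x^3(x + 3)^3 is the characteristic polynomial.

x + 3, x(x + 3), x^2(x + 3)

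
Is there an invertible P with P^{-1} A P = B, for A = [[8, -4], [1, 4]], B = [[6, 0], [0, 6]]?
Both have characteristic polynomial (x - 6)^2, but the minimal polynomial of A is (x - 6)^2 while the minimal polynomial of B is x - 6. The minimal polynomial is a similarity invariant, so A and B are not similar.

No.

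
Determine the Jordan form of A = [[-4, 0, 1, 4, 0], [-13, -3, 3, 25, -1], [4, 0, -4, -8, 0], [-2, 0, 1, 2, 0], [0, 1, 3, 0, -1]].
J = [[-2, 1, 0, 0, 0], [0, -2, 1, 0, 0], [0, 0, -2, 0, 0], [0, 0, 0, -2, 1], [0, 0, 0, 0, -2]]

The characteristic polynomial is det(xI - A) = (x + 2)^5, so the eigenvalues are -2 (algebraic multiplicity 5).

For λ = -2: rank(A + 2I) = 3, rank((A + 2I)^2) = 1, rank((A + 2I)^3) = 0. The eigenspace has dimension 5 - 3 = 2, so there are 2 Jordan blocks; the rank sequence gives block sizes [3, 2].

Assembling the blocks gives the Jordan form J above.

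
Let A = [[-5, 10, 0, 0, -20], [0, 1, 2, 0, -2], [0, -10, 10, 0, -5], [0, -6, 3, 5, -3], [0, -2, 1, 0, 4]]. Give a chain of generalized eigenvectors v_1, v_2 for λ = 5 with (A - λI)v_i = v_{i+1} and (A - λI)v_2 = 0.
We seek v_1 ∈ ker((A - 5I)^2) \ ker(A - 5I), then set v_{i+1} = (A - 5I) v_i.

One such chain is v_1 = [[0, 0, 1, 0, 0]]^T, v_2 = [[0, 2, 5, 3, 1]]^T. Check: (A - 5I) v_2 = [[0, 0, 0, 0, 0]]^T = 0.

v_1 = [[0, 0, 1, 0, 0]]^T, v_2 = [[0, 2, 5, 3, 1]]^T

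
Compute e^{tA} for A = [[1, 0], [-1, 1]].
A has Jordan form J = [[1, 1], [0, 1]] with A = PJP^{-1}, so e^{tA} = P e^{tJ} P^{-1}.

For a Jordan block J_k(λ), e^{tJ_k(λ)} = e^{λt} · (I + tN + t^2 N^2/2! + ... + t^{k-1} N^{k-1}/(k-1)!) where N is the nilpotent superdiagonal part.

Assembling the blocks and conjugating back gives the entries of e^{tA} as shown above.

e^{tA} = [[e^{t}, 0], [-t*e^{t}, e^{t}]]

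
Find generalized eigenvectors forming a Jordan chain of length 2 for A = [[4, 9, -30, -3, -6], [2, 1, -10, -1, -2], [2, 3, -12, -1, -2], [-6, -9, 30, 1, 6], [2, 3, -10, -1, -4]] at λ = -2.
We seek v_1 ∈ ker((A + 2I)^2) \ ker(A + 2I), then set v_{i+1} = (A + 2I) v_i.

One such chain is v_1 = [[0, 1, 0, 0, 1]]^T, v_2 = [[3, 1, 1, -3, 1]]^T. Check: (A + 2I) v_2 = [[0, 0, 0, 0, 0]]^T = 0.

v_1 = [[0, 1, 0, 0, 1]]^T, v_2 = [[3, 1, 1, -3, 1]]^T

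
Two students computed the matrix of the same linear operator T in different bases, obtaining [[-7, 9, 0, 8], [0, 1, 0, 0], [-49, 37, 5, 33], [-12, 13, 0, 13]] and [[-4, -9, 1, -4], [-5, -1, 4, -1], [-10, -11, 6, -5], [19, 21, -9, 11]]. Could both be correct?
Yes.

Two matrices over a field are similar if and only if they have the same invariant factors.

Both A and B have characteristic polynomial (x - 5)^2(x - 1)^2 and minimal polynomial (x - 5)^2(x - 1)^2. Computing further, both have invariant factors (x - 5)^2(x - 1)^2. Hence A and B are similar.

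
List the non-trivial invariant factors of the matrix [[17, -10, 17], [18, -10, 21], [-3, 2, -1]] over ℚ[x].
The Jordan structure of A has elementary divisors (x - 2)^3. Arranging the block sizes at each eigenvalue in decreasing order and taking row products gives the invariant factors.

Invariant factors (smallest first, each dividing the next): (x - 2)^3.

Check: the last factor (x - 2)^3 is the minimal polynomial, and the product (x - 2)^3 is the characteristic polynomial.

(x - 2)^3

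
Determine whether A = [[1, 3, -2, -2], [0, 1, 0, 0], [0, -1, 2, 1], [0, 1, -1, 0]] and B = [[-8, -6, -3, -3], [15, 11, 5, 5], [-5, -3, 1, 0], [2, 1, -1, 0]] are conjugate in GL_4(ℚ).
Yes.

Two matrices over a field are similar if and only if they have the same invariant factors.

Both A and B have characteristic polynomial (x - 1)^4 and minimal polynomial (x - 1)^2. Computing further, both have invariant factors (x - 1)^2, (x - 1)^2. Hence A and B are similar.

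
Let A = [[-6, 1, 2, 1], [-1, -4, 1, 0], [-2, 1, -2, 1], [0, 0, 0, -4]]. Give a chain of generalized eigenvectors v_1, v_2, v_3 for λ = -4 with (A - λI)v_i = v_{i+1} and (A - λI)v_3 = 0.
v_1 = [[0, -2, 1, 0]]^T, v_2 = [[0, 1, 0, 0]]^T, v_3 = [[1, 0, 1, 0]]^T

We seek v_1 ∈ ker((A + 4I)^3) \ ker((A + 4I)^2), then set v_{i+1} = (A + 4I) v_i.

One such chain is v_1 = [[0, -2, 1, 0]]^T, v_2 = [[0, 1, 0, 0]]^T, v_3 = [[1, 0, 1, 0]]^T. Check: (A + 4I) v_3 = [[0, 0, 0, 0]]^T = 0.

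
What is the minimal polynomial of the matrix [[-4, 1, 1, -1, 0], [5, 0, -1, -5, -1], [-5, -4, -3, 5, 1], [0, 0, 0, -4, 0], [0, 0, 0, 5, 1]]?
m_A(x) = (x - 1)^2(x + 4)^2

The characteristic polynomial factors as (x - 1)^2(x + 4)^3. The minimal polynomial is ∏(x - λ)^{k_λ} where k_λ is the size of the largest Jordan block at λ.

For λ = -4: rank(A + 4I) = 3, and the largest Jordan block has size 2 (the smallest k with rank((A + 4I)^k) = rank((A + 4I)^(k+1))).
For λ = 1: rank(A - I) = 4, and the largest Jordan block has size 2 (the smallest k with rank((A - I)^k) = rank((A - I)^(k+1))).

So m_A(x) = (x - 1)^2(x + 4)^2.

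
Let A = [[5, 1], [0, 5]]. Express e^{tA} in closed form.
e^{tA} = [[e^{5*t}, t*e^{5*t}], [0, e^{5*t}]]

A has Jordan form J = [[5, 1], [0, 5]] with A = PJP^{-1}, so e^{tA} = P e^{tJ} P^{-1}.

For a Jordan block J_k(λ), e^{tJ_k(λ)} = e^{λt} · (I + tN + t^2 N^2/2! + ... + t^{k-1} N^{k-1}/(k-1)!) where N is the nilpotent superdiagonal part.

Assembling the blocks and conjugating back gives the entries of e^{tA} as shown above.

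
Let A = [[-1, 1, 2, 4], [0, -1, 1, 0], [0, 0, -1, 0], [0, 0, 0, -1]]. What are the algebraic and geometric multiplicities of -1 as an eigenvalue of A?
algebraic multiplicity 4, geometric multiplicity 2

The characteristic polynomial is (x + 1)^4, so the factor x + 1 appears with exponent 4: the algebraic multiplicity is 4.

rank(A + I) = 2, so the eigenspace has dimension 4 - 2 = 2: the geometric multiplicity is 2.

Since 2 < 4, A is not diagonalizable.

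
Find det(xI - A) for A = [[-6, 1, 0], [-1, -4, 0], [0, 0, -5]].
xI - A = [[x + 6, -1, 0], [1, x + 4, 0], [0, 0, x + 5]].

Expanding det(xI - A) along the first row:
det(xI - A) = + (x + 6)·det([[x + 4, 0], [0, x + 5]]) - (-1)·det([[1, 0], [0, x + 5]]) + (0)·det([[1, x + 4], [0, 0]]).

Evaluating gives χ_A(x) = x^3 + 15x^2 + 75x + 125 = (x + 5)^3.

χ_A(x) = (x + 5)^3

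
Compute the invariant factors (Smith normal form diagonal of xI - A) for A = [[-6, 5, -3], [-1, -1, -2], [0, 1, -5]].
(x + 4)^3

The Jordan structure of A has elementary divisors (x + 4)^3. Arranging the block sizes at each eigenvalue in decreasing order and taking row products gives the invariant factors.

Invariant factors (smallest first, each dividing the next): (x + 4)^3.

Check: the last factor (x + 4)^3 is the minimal polynomial, and the product (x + 4)^3 is the characteristic polynomial.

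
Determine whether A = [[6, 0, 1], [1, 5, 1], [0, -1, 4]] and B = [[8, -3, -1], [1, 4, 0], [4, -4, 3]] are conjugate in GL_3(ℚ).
Yes.

Two matrices over a field are similar if and only if they have the same invariant factors.

Both A and B have characteristic polynomial (x - 5)^3 and minimal polynomial (x - 5)^3. Computing further, both have invariant factors (x - 5)^3. Hence A and B are similar.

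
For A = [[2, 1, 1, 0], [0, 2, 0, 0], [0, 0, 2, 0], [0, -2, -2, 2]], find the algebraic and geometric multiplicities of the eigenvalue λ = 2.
The characteristic polynomial is (x - 2)^4, so the factor x - 2 appears with exponent 4: the algebraic multiplicity is 4.

rank(A - 2I) = 1, so the eigenspace has dimension 4 - 1 = 3: the geometric multiplicity is 3.

Since 3 < 4, A is not diagonalizable.

algebraic multiplicity 4, geometric multiplicity 3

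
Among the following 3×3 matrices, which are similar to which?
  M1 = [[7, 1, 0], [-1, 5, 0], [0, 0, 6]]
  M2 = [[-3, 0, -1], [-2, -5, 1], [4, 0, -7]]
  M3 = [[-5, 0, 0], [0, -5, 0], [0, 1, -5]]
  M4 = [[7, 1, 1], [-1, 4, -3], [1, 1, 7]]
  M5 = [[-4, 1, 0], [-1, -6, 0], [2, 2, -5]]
3 classes: {M1}, {M2, M3, M5}, {M4}

Characteristic polynomials: χ_{M1} = (x - 6)^3, χ_{M2} = (x + 5)^3, χ_{M3} = (x + 5)^3, χ_{M4} = (x - 6)^3, χ_{M5} = (x + 5)^3.

{M1}: invariant factors x - 6, (x - 6)^2.

{M2, M3, M5}: invariant factors x + 5, (x + 5)^2.

{M4}: invariant factors (x - 6)^3.

Matrices are similar if and only if their invariant-factor lists agree; the partition into similarity classes is {M1}, {M2, M3, M5}, {M4}.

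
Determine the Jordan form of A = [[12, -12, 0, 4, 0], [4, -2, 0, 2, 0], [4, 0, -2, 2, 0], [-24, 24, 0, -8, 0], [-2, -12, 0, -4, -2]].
The characteristic polynomial is det(xI - A) = x(x - 4)(x + 2)^3, so the eigenvalues are -2 (algebraic multiplicity 3), 0 (algebraic multiplicity 1), 4 (algebraic multiplicity 1).

For λ = -2: rank(A + 2I) = 2. The eigenspace has dimension 5 - 2 = 3, so there are 3 Jordan blocks; the rank sequence gives block sizes [1, 1, 1].

For λ = 0: algebraic multiplicity 1 gives one 1×1 block.

For λ = 4: algebraic multiplicity 1 gives one 1×1 block.

Assembling the blocks gives the Jordan form J above.

J = [[-2, 0, 0, 0, 0], [0, -2, 0, 0, 0], [0, 0, -2, 0, 0], [0, 0, 0, 0, 0], [0, 0, 0, 0, 4]]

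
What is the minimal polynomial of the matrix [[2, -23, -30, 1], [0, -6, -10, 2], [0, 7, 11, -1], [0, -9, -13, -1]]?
m_A(x) = x(x - 2)^3

The characteristic polynomial factors as x(x - 2)^3. The minimal polynomial is ∏(x - λ)^{k_λ} where k_λ is the size of the largest Jordan block at λ.

For λ = 0: rank(A) = 3, and the largest Jordan block has size 1 (the smallest k with rank(A^k) = rank(A^(k+1))).
For λ = 2: rank(A - 2I) = 3, and the largest Jordan block has size 3 (the smallest k with rank((A - 2I)^k) = rank((A - 2I)^(k+1))).

So m_A(x) = x(x - 2)^3.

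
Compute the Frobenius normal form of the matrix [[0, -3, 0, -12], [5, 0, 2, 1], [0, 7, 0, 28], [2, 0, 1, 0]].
R = [[0, 0, 0, 0], [1, 0, 0, 1], [0, 1, 0, 3], [0, 0, 1, 0]]

The invariant factors of A (the non-unit diagonal entries of the Smith normal form of xI - A over ℚ[x]) are x(x^3 - 3x - 1), each dividing the next. The characteristic polynomial is their product, x(x^3 - 3x - 1).

The rational canonical form is the block-diagonal matrix of companion matrices C(f_i):
R = [[0, 0, 0, 0], [1, 0, 0, 1], [0, 1, 0, 3], [0, 0, 1, 0]].

Note the characteristic polynomial does not split into linear factors over ℚ, so A has no Jordan form over ℚ; the rational canonical form exists over any field.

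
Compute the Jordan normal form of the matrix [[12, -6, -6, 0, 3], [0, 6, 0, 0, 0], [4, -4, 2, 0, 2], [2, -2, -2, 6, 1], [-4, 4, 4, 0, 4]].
The characteristic polynomial is det(xI - A) = (x - 6)^5, so the eigenvalues are 6 (algebraic multiplicity 5).

For λ = 6: rank(A - 6I) = 1, rank((A - 6I)^2) = 0. The eigenspace has dimension 5 - 1 = 4, so there are 4 Jordan blocks; the rank sequence gives block sizes [2, 1, 1, 1].

Assembling the blocks gives the Jordan form J above.

J = [[6, 1, 0, 0, 0], [0, 6, 0, 0, 0], [0, 0, 6, 0, 0], [0, 0, 0, 6, 0], [0, 0, 0, 0, 6]]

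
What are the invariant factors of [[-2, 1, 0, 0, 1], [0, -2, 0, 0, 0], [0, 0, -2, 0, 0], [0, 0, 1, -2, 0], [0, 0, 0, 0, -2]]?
The Jordan structure of A has elementary divisors (x + 2)^2, (x + 2)^2, (x + 2). Arranging the block sizes at each eigenvalue in decreasing order and taking row products gives the invariant factors.

Invariant factors (smallest first, each dividing the next): x + 2, (x + 2)^2, (x + 2)^2.

Check: the last factor (x + 2)^2 is the minimal polynomial, and the product (x + 2)^5 is the characteristic polynomial.

x + 2, (x + 2)^2, (x + 2)^2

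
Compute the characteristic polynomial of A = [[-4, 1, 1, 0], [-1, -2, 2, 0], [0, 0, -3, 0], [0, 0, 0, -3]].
xI - A = [[x + 4, -1, -1, 0], [1, x + 2, -2, 0], [0, 0, x + 3, 0], [0, 0, 0, x + 3]].

Expanding det(xI - A) along the first row:
det(xI - A) = + (x + 4)·det([[x + 2, -2, 0], [0, x + 3, 0], [0, 0, x + 3]]) - (-1)·det([[1, -2, 0], [0, x + 3, 0], [0, 0, x + 3]]) + (-1)·det([[1, x + 2, 0], [0, 0, 0], [0, 0, x + 3]]) - (0)·det([[1, x + 2, -2], [0, 0, x + 3], [0, 0, 0]]).

Evaluating gives χ_A(x) = x^4 + 12x^3 + 54x^2 + 108x + 81 = (x + 3)^4.

χ_A(x) = (x + 3)^4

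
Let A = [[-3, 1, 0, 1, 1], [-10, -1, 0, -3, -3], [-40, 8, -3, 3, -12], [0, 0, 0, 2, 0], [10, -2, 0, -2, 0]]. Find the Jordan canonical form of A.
J = [[-3, 1, 0, 0, 0], [0, -3, 0, 0, 0], [0, 0, -3, 0, 0], [0, 0, 0, 2, 0], [0, 0, 0, 0, 2]]

The characteristic polynomial is det(xI - A) = (x - 2)^2(x + 3)^3, so the eigenvalues are -3 (algebraic multiplicity 3), 2 (algebraic multiplicity 2).

For λ = -3: rank(A + 3I) = 3, rank((A + 3I)^2) = 2. The eigenspace has dimension 5 - 3 = 2, so there are 2 Jordan blocks; the rank sequence gives block sizes [2, 1].

For λ = 2: rank(A - 2I) = 3. The eigenspace has dimension 5 - 3 = 2, so there are 2 Jordan blocks; the rank sequence gives block sizes [1, 1].

Assembling the blocks gives the Jordan form J above.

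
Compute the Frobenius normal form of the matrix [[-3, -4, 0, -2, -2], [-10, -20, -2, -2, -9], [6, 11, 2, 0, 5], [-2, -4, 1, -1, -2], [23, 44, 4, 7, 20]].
R = [[-1, 0, 0, 0, 0], [0, 0, 0, 0, 3], [0, 1, 0, 0, 3], [0, 0, 1, 0, 0], [0, 0, 0, 1, -1]]

The invariant factors of A (the non-unit diagonal entries of the Smith normal form of xI - A over ℚ[x]) are x + 1, (x + 1)(x^3 - 3), each dividing the next. The characteristic polynomial is their product, (x + 1)^2(x^3 - 3).

The rational canonical form is the block-diagonal matrix of companion matrices C(f_i):
R = [[-1, 0, 0, 0, 0], [0, 0, 0, 0, 3], [0, 1, 0, 0, 3], [0, 0, 1, 0, 0], [0, 0, 0, 1, -1]].

Note the characteristic polynomial does not split into linear factors over ℚ, so A has no Jordan form over ℚ; the rational canonical form exists over any field.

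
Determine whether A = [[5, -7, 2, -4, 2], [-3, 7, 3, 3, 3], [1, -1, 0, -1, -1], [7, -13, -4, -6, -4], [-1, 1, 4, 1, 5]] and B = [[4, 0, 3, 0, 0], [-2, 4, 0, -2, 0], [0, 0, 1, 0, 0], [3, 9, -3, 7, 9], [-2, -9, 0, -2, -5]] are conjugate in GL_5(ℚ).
Two matrices over a field are similar if and only if they have the same invariant factors.

Both A and B have characteristic polynomial (x - 4)^2(x - 1)^3 and minimal polynomial (x - 4)(x - 1)^2. Computing further, both have invariant factors (x - 4)(x - 1), (x - 4)(x - 1)^2. Hence A and B are similar.

Yes.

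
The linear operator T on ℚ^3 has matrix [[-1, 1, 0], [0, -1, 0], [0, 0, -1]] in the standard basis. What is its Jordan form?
J = [[-1, 1, 0], [0, -1, 0], [0, 0, -1]]

The characteristic polynomial is det(xI - A) = (x + 1)^3, so the eigenvalues are -1 (algebraic multiplicity 3).

For λ = -1: rank(A + I) = 1, rank((A + I)^2) = 0. The eigenspace has dimension 3 - 1 = 2, so there are 2 Jordan blocks; the rank sequence gives block sizes [2, 1].

Assembling the blocks gives the Jordan form J above.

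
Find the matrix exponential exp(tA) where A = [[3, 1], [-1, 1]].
A has Jordan form J = [[2, 1], [0, 2]] with A = PJP^{-1}, so e^{tA} = P e^{tJ} P^{-1}.

For a Jordan block J_k(λ), e^{tJ_k(λ)} = e^{λt} · (I + tN + t^2 N^2/2! + ... + t^{k-1} N^{k-1}/(k-1)!) where N is the nilpotent superdiagonal part.

Assembling the blocks and conjugating back gives the entries of e^{tA} as shown above.

e^{tA} = [[(t + 1)*e^{2*t}, t*e^{2*t}], [-t*e^{2*t}, (1 - t)*e^{2*t}]]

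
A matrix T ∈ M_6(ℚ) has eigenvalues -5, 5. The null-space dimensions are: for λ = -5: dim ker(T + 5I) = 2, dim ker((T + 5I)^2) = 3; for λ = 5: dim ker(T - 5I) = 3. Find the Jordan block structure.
λ = -5: successive nullity increments [2, 1] count blocks of size ≥ k; block sizes are [2, 1].
λ = 5: successive nullity increments [3] count blocks of size ≥ k; block sizes are [1, 1, 1].

Jordan blocks: (-5, 2), (-5, 1), (5, 1), (5, 1), (5, 1)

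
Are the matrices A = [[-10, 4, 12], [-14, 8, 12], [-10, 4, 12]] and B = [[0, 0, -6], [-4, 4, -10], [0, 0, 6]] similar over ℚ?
Yes.

Two matrices over a field are similar if and only if they have the same invariant factors.

Both A and B have characteristic polynomial x(x - 6)(x - 4) and minimal polynomial x(x - 6)(x - 4). Computing further, both have invariant factors x(x - 6)(x - 4). Hence A and B are similar.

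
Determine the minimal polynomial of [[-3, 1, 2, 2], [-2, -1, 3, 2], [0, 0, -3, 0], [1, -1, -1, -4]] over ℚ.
m_A(x) = (x + 2)(x + 3)^3

The characteristic polynomial factors as (x + 2)(x + 3)^3. The minimal polynomial is ∏(x - λ)^{k_λ} where k_λ is the size of the largest Jordan block at λ.

For λ = -3: rank(A + 3I) = 3, and the largest Jordan block has size 3 (the smallest k with rank((A + 3I)^k) = rank((A + 3I)^(k+1))).
For λ = -2: rank(A + 2I) = 3, and the largest Jordan block has size 1 (the smallest k with rank((A + 2I)^k) = rank((A + 2I)^(k+1))).

So m_A(x) = (x + 2)(x + 3)^3.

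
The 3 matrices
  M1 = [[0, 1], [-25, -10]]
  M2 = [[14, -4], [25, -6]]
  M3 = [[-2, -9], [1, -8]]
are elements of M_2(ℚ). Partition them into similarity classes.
2 classes: {M1, M3}, {M2}

Characteristic polynomials: χ_{M1} = (x + 5)^2, χ_{M2} = (x - 4)^2, χ_{M3} = (x + 5)^2.

{M1, M3}: invariant factors (x + 5)^2.

{M2}: invariant factors (x - 4)^2.

Matrices are similar if and only if their invariant-factor lists agree; the partition into similarity classes is {M1, M3}, {M2}.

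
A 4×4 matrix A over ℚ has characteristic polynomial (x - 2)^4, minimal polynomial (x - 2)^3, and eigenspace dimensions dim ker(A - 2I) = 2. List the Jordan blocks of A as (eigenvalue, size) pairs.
Jordan blocks: (2, 3), (2, 1)

λ = 2: algebraic multiplicity 4 (exponent in χ_A), largest block size 3 (exponent in m_A), 2 blocks (geometric multiplicity). These force block sizes [3, 1].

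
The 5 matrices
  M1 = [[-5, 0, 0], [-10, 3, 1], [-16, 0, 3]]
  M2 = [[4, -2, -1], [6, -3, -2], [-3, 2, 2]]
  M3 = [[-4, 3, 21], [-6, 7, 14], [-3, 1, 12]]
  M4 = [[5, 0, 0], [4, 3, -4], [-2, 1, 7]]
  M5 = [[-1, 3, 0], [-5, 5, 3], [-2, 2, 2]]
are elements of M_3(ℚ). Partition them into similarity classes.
4 classes: {M1}, {M2}, {M3, M4}, {M5}

Characteristic polynomials: χ_{M1} = (x - 3)^2(x + 5), χ_{M2} = (x - 1)^3, χ_{M3} = (x - 5)^3, χ_{M4} = (x - 5)^3, χ_{M5} = (x - 2)^3.

{M1}: invariant factors (x - 3)^2(x + 5).

{M2}: invariant factors x - 1, (x - 1)^2.

{M3, M4}: invariant factors x - 5, (x - 5)^2.

{M5}: invariant factors (x - 2)^3.

Matrices are similar if and only if their invariant-factor lists agree; the partition into similarity classes is {M1}, {M2}, {M3, M4}, {M5}.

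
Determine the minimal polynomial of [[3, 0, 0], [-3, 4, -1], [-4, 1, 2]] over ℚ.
The characteristic polynomial factors as (x - 3)^3. The minimal polynomial is ∏(x - λ)^{k_λ} where k_λ is the size of the largest Jordan block at λ.

For λ = 3: rank(A - 3I) = 2, and the largest Jordan block has size 3 (the smallest k with rank((A - 3I)^k) = rank((A - 3I)^(k+1))).

So m_A(x) = (x - 3)^3.

m_A(x) = (x - 3)^3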